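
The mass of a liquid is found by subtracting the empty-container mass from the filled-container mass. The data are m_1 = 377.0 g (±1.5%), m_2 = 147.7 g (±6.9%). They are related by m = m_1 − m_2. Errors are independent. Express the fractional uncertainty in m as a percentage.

5.08%

For a sum/difference, combine absolute errors in quadrature:
  (δm_1)² = 32.0;  (δm_2)² = 104
δm = √(136) = 11.7 g
m = 229.3 g, so δm/m = 11.7/229.3 = 0.0508.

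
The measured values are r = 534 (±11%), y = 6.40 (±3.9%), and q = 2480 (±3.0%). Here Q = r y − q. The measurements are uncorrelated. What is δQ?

406

Let p = r·y = 3420. δp/p = √((1·δr/r)² + (1·δy/y)²) = √(0.0121 + 0.00152) = 0.117, so δp = 399.
Q = p − q: δQ = √(δp² + δq²) = √(1.59e+05 + 5540) = 406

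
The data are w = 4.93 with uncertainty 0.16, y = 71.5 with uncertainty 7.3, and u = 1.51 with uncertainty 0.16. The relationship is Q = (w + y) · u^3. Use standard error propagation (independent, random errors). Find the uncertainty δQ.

87.3

Let h = w + y = 76.4. δh = √(δw² + δy²) = √(0.0256 + 53.3) = 7.30, so δh/h = 0.0955.
Q is then a monomial in h, u:
δQ/Q = √((δh/h)² + (3·δu/u)²) = √(0.00913 + 0.101) = 0.332
Q = 263, so δQ = 0.332 × 263 = 87.3.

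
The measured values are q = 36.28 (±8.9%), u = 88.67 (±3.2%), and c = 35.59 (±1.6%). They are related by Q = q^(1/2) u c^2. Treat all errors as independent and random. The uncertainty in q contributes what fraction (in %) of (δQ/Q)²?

49.2%

(δQ/Q)² = (½·δq/q)² + (1·δu/u)² + (2·δc/c)²
  q term: (0.5×0.0890)² = 0.00198
  u term: (1×0.0320)² = 0.00102
  c term: (2×0.0160)² = 0.00102
Total = 0.00403. Share from q = 0.00198/0.00403 = 0.492.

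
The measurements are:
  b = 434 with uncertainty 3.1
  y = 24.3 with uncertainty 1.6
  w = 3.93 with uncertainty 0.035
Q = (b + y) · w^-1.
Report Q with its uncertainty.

117 ± 1.37

Let u = b + y = 458. δu = √(δb² + δy²) = √(9.61 + 2.56) = 3.49, so δu/u = 0.00761.
Q is then a monomial in u, w:
δQ/Q = √((δu/u)² + (-1·δw/w)²) = √(5.79e-05 + 7.93e-05) = 0.0117
Q = 117, so δQ = 0.0117 × 117 = 1.37.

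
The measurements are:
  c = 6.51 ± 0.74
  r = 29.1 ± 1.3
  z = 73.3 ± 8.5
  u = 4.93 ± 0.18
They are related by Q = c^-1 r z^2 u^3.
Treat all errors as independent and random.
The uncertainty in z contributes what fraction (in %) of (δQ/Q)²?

66.6%

(δQ/Q)² = (-1·δc/c)² + (1·δr/r)² + (2·δz/z)² + (3·δu/u)²
  c term: (-1×0.114)² = 0.0129
  r term: (1×0.0447)² = 0.00200
  z term: (2×0.116)² = 0.0538
  u term: (3×0.0365)² = 0.0120
Total = 0.0807. Share from z = 0.0538/0.0807 = 0.666.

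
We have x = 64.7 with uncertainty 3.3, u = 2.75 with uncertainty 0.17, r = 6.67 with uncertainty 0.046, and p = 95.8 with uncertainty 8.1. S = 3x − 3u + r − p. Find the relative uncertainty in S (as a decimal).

S is a linear combination, so absolute uncertainties add in quadrature:
  (3·δx)² = 98.0;  (3·δu)² = 0.260;  (δr)² = 0.00212;  (δp)² = 65.6
δS = √(164) = 12.8
S = 96.7, so δS/S = 12.8/96.7 = 0.132.

0.132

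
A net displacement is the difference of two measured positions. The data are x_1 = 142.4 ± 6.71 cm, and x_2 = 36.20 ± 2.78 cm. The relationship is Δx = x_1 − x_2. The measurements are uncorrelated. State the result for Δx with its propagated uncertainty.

106.2 ± 7.26 cm

For a sum/difference, combine absolute errors in quadrature:
  (δx_1)² = 45.0;  (δx_2)² = 7.73
δΔx = √(52.8) = 7.26 cm
Δx = 106.2 cm.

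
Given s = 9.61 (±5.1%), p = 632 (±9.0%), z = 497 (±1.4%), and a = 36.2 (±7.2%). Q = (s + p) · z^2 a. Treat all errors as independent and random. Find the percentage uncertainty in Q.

11.8%

Let u = s + p = 642. δu = √(δs² + δp²) = √(0.240 + 3240) = 56.9, so δu/u = 0.0887.
Q is then a monomial in u, z, a:
δQ/Q = √((δu/u)² + (2·δz/z)² + (1·δa/a)²) = √(0.00786 + 0.000784 + 0.00518) = 0.118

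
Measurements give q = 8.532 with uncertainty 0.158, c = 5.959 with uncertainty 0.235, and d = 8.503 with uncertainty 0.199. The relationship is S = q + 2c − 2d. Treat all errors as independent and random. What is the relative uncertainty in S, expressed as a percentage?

18.5%

Sums and differences: (δS)² = Σ (cᵢ δxᵢ)².
  (δq)² = 0.0250;  (2·δc)² = 0.221;  (2·δd)² = 0.158
δS = √(0.404) = 0.636
S = 3.444, so δS/S = 0.636/3.444 = 0.185.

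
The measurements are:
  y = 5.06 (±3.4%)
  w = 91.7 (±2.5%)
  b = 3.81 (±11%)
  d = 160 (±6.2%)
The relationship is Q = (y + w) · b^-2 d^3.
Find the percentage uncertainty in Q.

Let u = y + w = 96.8. δu = √(δy² + δw²) = √(0.0296 + 5.26) = 2.30, so δu/u = 0.0238.
Q is then a monomial in u, b, d:
δQ/Q = √((δu/u)² + (-2·δb/b)² + (3·δd/d)²) = √(0.000565 + 0.0484 + 0.0346) = 0.289

28.9%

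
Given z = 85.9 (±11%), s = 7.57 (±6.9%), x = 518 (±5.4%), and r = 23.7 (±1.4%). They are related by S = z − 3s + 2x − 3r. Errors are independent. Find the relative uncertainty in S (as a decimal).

0.0552

Sums and differences: (δS)² = Σ (cᵢ δxᵢ)².
  (δz)² = 89.3;  (3·δs)² = 2.46;  (2·δx)² = 3130;  (3·δr)² = 0.991
δS = √(3220) = 56.8
S = 1030, so δS/S = 56.8/1030 = 0.0552.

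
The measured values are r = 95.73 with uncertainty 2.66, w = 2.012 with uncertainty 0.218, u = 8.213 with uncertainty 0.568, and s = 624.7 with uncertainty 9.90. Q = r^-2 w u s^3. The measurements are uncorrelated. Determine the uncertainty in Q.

Q is a product of powers, so relative uncertainties combine in quadrature:
  (-2·δr/r)² = (-2×0.0278)² = 0.00309;  (1·δw/w)² = (1×0.108)² = 0.0117;  (1·δu/u)² = (1×0.0692)² = 0.00478;  (3·δs/s)² = (3×0.0158)² = 0.00226
δQ/Q = √(0.0219) = 0.148
Q = 439600, so δQ = 0.148 × 439600 = 65000.

65000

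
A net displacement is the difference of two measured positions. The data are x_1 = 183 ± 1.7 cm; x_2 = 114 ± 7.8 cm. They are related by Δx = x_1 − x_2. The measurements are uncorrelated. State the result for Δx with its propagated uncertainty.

Sums and differences: (δΔx)² = Σ (cᵢ δxᵢ)².
  (δx_1)² = 2.89;  (δx_2)² = 60.8
δΔx = √(63.7) = 7.98 cm
Δx = 69.0 cm.

69.0 ± 7.98 cm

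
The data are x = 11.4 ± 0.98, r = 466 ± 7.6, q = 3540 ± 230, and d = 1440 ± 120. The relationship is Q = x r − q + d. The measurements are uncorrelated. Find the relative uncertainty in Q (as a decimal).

0.166

Let p = x·r = 5310. δp/p = √((1·δx/x)² + (1·δr/r)²) = √(0.00739 + 0.000266) = 0.0875, so δp = 465.
Q = p − q + d: δQ = √(δp² + δq² + δd²) = √(2.16e+05 + 52900 + 14400) = 532
Q = 3210, so δQ/Q = 532/3210 = 0.166.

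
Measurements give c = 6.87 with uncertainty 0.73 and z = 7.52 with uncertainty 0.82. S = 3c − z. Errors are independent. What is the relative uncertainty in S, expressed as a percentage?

Sums and differences: (δS)² = Σ (cᵢ δxᵢ)².
  (3·δc)² = 4.80;  (δz)² = 0.672
δS = √(5.47) = 2.34
S = 13.1, so δS/S = 2.34/13.1 = 0.179.

17.9%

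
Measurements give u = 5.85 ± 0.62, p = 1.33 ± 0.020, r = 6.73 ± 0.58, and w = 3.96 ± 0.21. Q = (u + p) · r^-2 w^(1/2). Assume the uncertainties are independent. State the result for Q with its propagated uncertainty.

Let h = u + p = 7.18. δh = √(δu² + δp²) = √(0.384 + 0.000400) = 0.620, so δh/h = 0.0864.
Q is then a monomial in h, r, w:
δQ/Q = √((δh/h)² + (-2·δr/r)² + (½·δw/w)²) = √(0.00746 + 0.0297 + 0.000703) = 0.195
Q = 0.315, so δQ = 0.195 × 0.315 = 0.0614.

0.315 ± 0.0614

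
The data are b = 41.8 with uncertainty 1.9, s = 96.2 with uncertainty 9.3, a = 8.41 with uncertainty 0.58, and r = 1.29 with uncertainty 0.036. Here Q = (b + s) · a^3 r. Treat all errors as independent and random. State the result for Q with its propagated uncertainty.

(1.06 ± 0.233) × 10^5

Let u = b + s = 138. δu = √(δb² + δs²) = √(3.61 + 86.5) = 9.49, so δu/u = 0.0688.
Q is then a monomial in u, a, r:
δQ/Q = √((δu/u)² + (3·δa/a)² + (1·δr/r)²) = √(0.00473 + 0.0428 + 0.000779) = 0.220
Q = 1.06e+05, so δQ = 0.220 × 1.06e+05 = 23300.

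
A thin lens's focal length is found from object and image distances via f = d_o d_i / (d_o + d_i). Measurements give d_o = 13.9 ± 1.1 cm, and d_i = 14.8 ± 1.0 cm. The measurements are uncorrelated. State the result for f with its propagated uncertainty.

∂f/∂d_o = (d_i/(d_o+d_i))² = 0.266;  ∂f/∂d_i = (d_o/(d_o+d_i))² = 0.235
δf = √((∂f/∂d_o · δd_o)² + (∂f/∂d_i · δd_i)²) = √(0.0856 + 0.0550) = 0.375 cm
f = 7.17 cm.

7.17 ± 0.375 cm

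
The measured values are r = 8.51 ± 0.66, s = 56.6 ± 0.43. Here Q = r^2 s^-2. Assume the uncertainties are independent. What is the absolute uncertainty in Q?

Each factor contributes (exponent × relative error)² to (δQ/Q)²:
  (2·δr/r)² = (2×0.0776)² = 0.0241;  (-2·δs/s)² = (-2×0.00760)² = 0.000231
δQ/Q = √(0.0243) = 0.156
Q = 0.0226, so δQ = 0.156 × 0.0226 = 0.00352.

0.00352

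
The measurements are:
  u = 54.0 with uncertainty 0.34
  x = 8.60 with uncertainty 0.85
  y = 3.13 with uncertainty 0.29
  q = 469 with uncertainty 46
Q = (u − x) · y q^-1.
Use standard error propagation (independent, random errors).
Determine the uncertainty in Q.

Let w = u − x = 45.4. δw = √(δu² + δx²) = √(0.116 + 0.722) = 0.915, so δw/w = 0.0202.
Q is then a monomial in w, y, q:
δQ/Q = √((δw/w)² + (1·δy/y)² + (-1·δq/q)²) = √(0.000407 + 0.00858 + 0.00962) = 0.136
Q = 0.303, so δQ = 0.136 × 0.303 = 0.0413.

0.0413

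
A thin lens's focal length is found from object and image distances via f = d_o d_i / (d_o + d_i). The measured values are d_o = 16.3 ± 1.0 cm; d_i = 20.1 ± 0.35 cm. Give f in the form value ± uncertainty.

∂f/∂d_o = (d_i/(d_o+d_i))² = 0.305;  ∂f/∂d_i = (d_o/(d_o+d_i))² = 0.201
δf = √((∂f/∂d_o · δd_o)² + (∂f/∂d_i · δd_i)²) = √(0.0930 + 0.00493) = 0.313 cm
f = 9.00 cm.

9.00 ± 0.313 cm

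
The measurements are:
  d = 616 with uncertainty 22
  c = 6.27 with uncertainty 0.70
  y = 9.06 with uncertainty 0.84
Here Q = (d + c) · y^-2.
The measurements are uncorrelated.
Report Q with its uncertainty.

Let u = d + c = 622. δu = √(δd² + δc²) = √(484 + 0.490) = 22.0, so δu/u = 0.0354.
Q is then a monomial in u, y:
δQ/Q = √((δu/u)² + (-2·δy/y)²) = √(0.00125 + 0.0344) = 0.189
Q = 7.58, so δQ = 0.189 × 7.58 = 1.43.

7.58 ± 1.43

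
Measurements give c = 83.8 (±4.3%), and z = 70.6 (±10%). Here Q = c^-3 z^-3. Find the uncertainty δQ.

Q is a product of powers, so relative uncertainties combine in quadrature:
  (-3·δc/c)² = (-3×0.0430)² = 0.0166;  (-3·δz/z)² = (-3×0.100)² = 0.0900
δQ/Q = √(0.107) = 0.327
Q = 4.83e-12, so δQ = 0.327 × 4.83e-12 = 1.58e-12.

1.58e-12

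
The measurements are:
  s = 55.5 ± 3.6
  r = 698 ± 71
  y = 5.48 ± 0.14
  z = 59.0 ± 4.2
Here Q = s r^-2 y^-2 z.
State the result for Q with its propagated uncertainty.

Since Q is a product/quotient, work with relative uncertainties:
  (1·δs/s)² = (1×0.0649)² = 0.00421;  (-2·δr/r)² = (-2×0.102)² = 0.0414;  (-2·δy/y)² = (-2×0.0255)² = 0.00261;  (1·δz/z)² = (1×0.0712)² = 0.00507
δQ/Q = √(0.0533) = 0.231
Q = 0.000224, so δQ = 0.231 × 0.000224 = 5.17e-05.

(2.24 ± 0.517) × 10^-4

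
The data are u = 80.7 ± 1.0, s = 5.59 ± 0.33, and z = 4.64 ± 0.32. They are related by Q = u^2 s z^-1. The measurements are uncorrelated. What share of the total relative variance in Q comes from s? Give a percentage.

(δQ/Q)² = (2·δu/u)² + (1·δs/s)² + (-1·δz/z)²
  u term: (2×0.0124)² = 0.000614
  s term: (1×0.0590)² = 0.00349
  z term: (-1×0.0690)² = 0.00476
Total = 0.00886. Share from s = 0.00349/0.00886 = 0.394.

39.4%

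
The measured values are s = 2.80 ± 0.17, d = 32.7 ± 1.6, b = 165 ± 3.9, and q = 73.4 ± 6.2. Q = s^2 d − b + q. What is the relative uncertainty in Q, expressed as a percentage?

Let p = s^2·d = 256. δp/p = √((2·δs/s)² + (1·δd/d)²) = √(0.0147 + 0.00239) = 0.131, so δp = 33.6.
Q = p − b + q: δQ = √(δp² + δb² + δq²) = √(1130 + 15.2 + 38.4) = 34.4
Q = 165, so δQ/Q = 34.4/165 = 0.208.

20.8%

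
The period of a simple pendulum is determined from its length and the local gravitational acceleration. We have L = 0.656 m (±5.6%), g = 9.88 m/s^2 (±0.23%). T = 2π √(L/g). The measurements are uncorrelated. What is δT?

Since T is a product/quotient, work with relative uncertainties:
  (½·δL/L)² = (0.5×0.0560)² = 0.000784;  (−½·δg/g)² = (-0.5×0.00230)² = 1.32e-06
δT/T = √(0.000785) = 0.0280
T = 1.62 s, so δT = 0.0280 × 1.62 = 0.0454 s.

0.0454 s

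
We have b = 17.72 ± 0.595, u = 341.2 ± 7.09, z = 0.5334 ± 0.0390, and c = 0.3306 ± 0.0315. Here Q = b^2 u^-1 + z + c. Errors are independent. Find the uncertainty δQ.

Let p = b^2·u^-1 = 0.9203. δp/p = √((2·δb/b)² + (-1·δu/u)²) = √(0.00451 + 0.000432) = 0.0703, so δp = 0.0647.
Q = p + z + c: δQ = √(δp² + δz² + δc²) = √(0.00419 + 0.00152 + 0.000992) = 0.0818

0.0818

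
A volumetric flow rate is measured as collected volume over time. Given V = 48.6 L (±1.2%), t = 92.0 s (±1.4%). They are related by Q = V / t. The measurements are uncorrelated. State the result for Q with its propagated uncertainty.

Since Q is a product/quotient, work with relative uncertainties:
  (1·δV/V)² = (1×0.0120)² = 0.000144;  (-1·δt/t)² = (-1×0.0140)² = 0.000196
δQ/Q = √(0.000340) = 0.0184
Q = 0.528 L/s, so δQ = 0.0184 × 0.528 = 0.00974 L/s.

0.528 ± 0.00974 L/s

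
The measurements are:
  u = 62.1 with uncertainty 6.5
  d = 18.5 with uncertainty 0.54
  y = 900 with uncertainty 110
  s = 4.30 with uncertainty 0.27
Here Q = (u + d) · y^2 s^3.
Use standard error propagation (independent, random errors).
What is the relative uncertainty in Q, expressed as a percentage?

Let w = u + d = 80.6. δw = √(δu² + δd²) = √(42.2 + 0.292) = 6.52, so δw/w = 0.0809.
Q is then a monomial in w, y, s:
δQ/Q = √((δw/w)² + (2·δy/y)² + (3·δs/s)²) = √(0.00655 + 0.0598 + 0.0355) = 0.319

31.9%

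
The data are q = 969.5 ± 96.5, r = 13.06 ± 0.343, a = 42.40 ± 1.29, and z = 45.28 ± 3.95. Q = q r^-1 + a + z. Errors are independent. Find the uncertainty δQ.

8.70

Let p = q·r^-1 = 74.23. δp/p = √((1·δq/q)² + (-1·δr/r)²) = √(0.00991 + 0.000690) = 0.103, so δp = 7.64.
Q = p + a + z: δQ = √(δp² + δa² + δz²) = √(58.4 + 1.66 + 15.6) = 8.70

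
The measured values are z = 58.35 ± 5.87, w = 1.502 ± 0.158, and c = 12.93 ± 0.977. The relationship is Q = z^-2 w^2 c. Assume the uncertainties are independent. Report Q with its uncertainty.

Since Q is a product/quotient, work with relative uncertainties:
  (-2·δz/z)² = (-2×0.101)² = 0.0405;  (2·δw/w)² = (2×0.105)² = 0.0443;  (1·δc/c)² = (1×0.0756)² = 0.00571
δQ/Q = √(0.0905) = 0.301
Q = 0.008568, so δQ = 0.301 × 0.008568 = 0.00258.

0.008568 ± 0.00258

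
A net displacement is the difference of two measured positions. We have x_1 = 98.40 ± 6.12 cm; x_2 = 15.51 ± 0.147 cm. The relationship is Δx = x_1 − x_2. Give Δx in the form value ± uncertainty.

Sums and differences: (δΔx)² = Σ (cᵢ δxᵢ)².
  (δx_1)² = 37.5;  (δx_2)² = 0.0216
δΔx = √(37.5) = 6.12 cm
Δx = 82.89 cm.

82.89 ± 6.12 cm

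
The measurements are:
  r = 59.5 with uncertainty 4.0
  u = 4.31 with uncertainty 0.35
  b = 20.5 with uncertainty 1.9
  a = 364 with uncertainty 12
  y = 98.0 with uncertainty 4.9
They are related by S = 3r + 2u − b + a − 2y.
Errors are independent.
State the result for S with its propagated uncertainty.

S is a linear combination, so absolute uncertainties add in quadrature:
  (3·δr)² = 144;  (2·δu)² = 0.490;  (δb)² = 3.61;  (δa)² = 144;  (2·δy)² = 96.0
δS = √(388) = 19.7
S = 335.

335 ± 19.7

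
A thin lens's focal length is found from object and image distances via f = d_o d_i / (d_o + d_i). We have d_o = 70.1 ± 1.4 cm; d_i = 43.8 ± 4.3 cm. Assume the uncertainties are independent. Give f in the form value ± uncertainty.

27.0 ± 1.64 cm

∂f/∂d_o = (d_i/(d_o+d_i))² = 0.148;  ∂f/∂d_i = (d_o/(d_o+d_i))² = 0.379
δf = √((∂f/∂d_o · δd_o)² + (∂f/∂d_i · δd_i)²) = √(0.0429 + 2.65) = 1.64 cm
f = 27.0 cm.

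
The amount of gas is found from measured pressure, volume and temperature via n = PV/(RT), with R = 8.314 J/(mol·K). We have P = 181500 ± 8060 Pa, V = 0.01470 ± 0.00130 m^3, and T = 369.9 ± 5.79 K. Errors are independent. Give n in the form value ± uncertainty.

Relative error in a monomial: (δn/n)² = Σ (nᵢ · δxᵢ/xᵢ)².
  (1·δP/P)² = (1×0.0444)² = 0.00197;  (1·δV/V)² = (1×0.0884)² = 0.00782;  (-1·δT/T)² = (-1×0.0157)² = 0.000245
δn/n = √(0.0100) = 0.100
n = 0.8676 mol, so δn = 0.100 × 0.8676 = 0.0869 mol.

0.8676 ± 0.0869 mol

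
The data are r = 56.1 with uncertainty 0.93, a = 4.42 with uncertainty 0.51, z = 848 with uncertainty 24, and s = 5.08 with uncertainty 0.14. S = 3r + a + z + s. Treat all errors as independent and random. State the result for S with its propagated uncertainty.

S is a linear combination, so absolute uncertainties add in quadrature:
  (3·δr)² = 7.78;  (δa)² = 0.260;  (δz)² = 576;  (δs)² = 0.0196
δS = √(584) = 24.2
S = 1030.

1030 ± 24.2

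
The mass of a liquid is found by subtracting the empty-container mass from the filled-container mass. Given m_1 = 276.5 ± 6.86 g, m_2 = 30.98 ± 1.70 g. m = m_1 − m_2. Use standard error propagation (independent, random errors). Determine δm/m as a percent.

2.88%

m is a linear combination, so absolute uncertainties add in quadrature:
  (δm_1)² = 47.1;  (δm_2)² = 2.89
δm = √(49.9) = 7.07 g
m = 245.5 g, so δm/m = 7.07/245.5 = 0.0288.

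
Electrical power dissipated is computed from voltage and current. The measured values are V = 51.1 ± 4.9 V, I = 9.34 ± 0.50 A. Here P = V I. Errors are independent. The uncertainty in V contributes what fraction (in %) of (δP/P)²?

76.2%

(δP/P)² = (1·δV/V)² + (1·δI/I)²
  V term: (1×0.0959)² = 0.00919
  I term: (1×0.0535)² = 0.00287
Total = 0.0121. Share from V = 0.00919/0.0121 = 0.762.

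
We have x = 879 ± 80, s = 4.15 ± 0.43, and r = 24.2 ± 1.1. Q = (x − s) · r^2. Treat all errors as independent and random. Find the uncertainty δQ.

66100

Let u = x − s = 875. δu = √(δx² + δs²) = √(6400 + 0.185) = 80.0, so δu/u = 0.0914.
Q is then a monomial in u, r:
δQ/Q = √((δu/u)² + (2·δr/r)²) = √(0.00836 + 0.00826) = 0.129
Q = 5.12e+05, so δQ = 0.129 × 5.12e+05 = 66100.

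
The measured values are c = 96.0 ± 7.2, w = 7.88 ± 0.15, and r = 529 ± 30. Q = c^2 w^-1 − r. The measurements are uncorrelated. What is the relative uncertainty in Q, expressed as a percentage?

28.0%

Let p = c^2·w^-1 = 1170. δp/p = √((2·δc/c)² + (-1·δw/w)²) = √(0.0225 + 0.000362) = 0.151, so δp = 177.
Q = p − r: δQ = √(δp² + δr²) = √(31300 + 900) = 179
Q = 641, so δQ/Q = 179/641 = 0.280.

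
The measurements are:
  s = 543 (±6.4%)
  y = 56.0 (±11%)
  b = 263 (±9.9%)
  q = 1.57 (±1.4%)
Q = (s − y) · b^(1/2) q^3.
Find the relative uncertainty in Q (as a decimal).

0.0973

Let u = s − y = 487. δu = √(δs² + δy²) = √(1210 + 37.9) = 35.3, so δu/u = 0.0725.
Q is then a monomial in u, b, q:
δQ/Q = √((δu/u)² + (½·δb/b)² + (3·δq/q)²) = √(0.00525 + 0.00245 + 0.00176) = 0.0973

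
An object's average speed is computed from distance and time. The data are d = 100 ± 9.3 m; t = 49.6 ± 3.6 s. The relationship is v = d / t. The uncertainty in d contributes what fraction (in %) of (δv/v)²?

(δv/v)² = (1·δd/d)² + (-1·δt/t)²
  d term: (1×0.0930)² = 0.00865
  t term: (-1×0.0726)² = 0.00527
Total = 0.0139. Share from d = 0.00865/0.0139 = 0.621.

62.1%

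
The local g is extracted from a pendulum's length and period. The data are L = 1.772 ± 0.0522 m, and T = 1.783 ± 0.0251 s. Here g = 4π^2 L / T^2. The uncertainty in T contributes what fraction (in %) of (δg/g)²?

47.7%

(δg/g)² = (1·δL/L)² + (-2·δT/T)²
  L term: (1×0.0295)² = 0.000868
  T term: (-2×0.0141)² = 0.000793
Total = 0.00166. Share from T = 0.000793/0.00166 = 0.477.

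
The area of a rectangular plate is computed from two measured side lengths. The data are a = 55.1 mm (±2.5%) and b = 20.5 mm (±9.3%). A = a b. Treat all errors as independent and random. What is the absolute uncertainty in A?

Since A is a product/quotient, work with relative uncertainties:
  (1·δa/a)² = (1×0.0250)² = 0.000625;  (1·δb/b)² = (1×0.0930)² = 0.00865
δA/A = √(0.00927) = 0.0963
A = 1130 mm^2, so δA = 0.0963 × 1130 = 109 mm^2.

109 mm^2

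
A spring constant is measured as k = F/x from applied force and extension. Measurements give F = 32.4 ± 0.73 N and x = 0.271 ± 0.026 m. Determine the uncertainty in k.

11.8 N/m

Relative error in a monomial: (δk/k)² = Σ (nᵢ · δxᵢ/xᵢ)².
  (1·δF/F)² = (1×0.0225)² = 0.000508;  (-1·δx/x)² = (-1×0.0959)² = 0.00920
δk/k = √(0.00971) = 0.0986
k = 120 N/m, so δk = 0.0986 × 120 = 11.8 N/m.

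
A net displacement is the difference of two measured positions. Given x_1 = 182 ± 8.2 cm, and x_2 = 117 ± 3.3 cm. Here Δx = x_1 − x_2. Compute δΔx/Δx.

Sums and differences: (δΔx)² = Σ (cᵢ δxᵢ)².
  (δx_1)² = 67.2;  (δx_2)² = 10.9
δΔx = √(78.1) = 8.84 cm
Δx = 65.0 cm, so δΔx/Δx = 8.84/65.0 = 0.136.

0.136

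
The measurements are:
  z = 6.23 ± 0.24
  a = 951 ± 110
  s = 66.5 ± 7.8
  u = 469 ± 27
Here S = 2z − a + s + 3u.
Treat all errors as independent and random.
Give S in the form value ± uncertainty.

Each term contributes (cᵢ δxᵢ)² to (δS)²:
  (2·δz)² = 0.230;  (δa)² = 12100;  (δs)² = 60.8;  (3·δu)² = 6560
δS = √(18700) = 137
S = 535.

535 ± 137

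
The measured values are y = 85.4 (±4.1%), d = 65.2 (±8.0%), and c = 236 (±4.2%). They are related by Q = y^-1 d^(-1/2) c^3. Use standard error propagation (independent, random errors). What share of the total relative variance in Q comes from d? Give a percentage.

8.35%

(δQ/Q)² = (-1·δy/y)² + (−½·δd/d)² + (3·δc/c)²
  y term: (-1×0.0410)² = 0.00168
  d term: (-0.5×0.0800)² = 0.00160
  c term: (3×0.0420)² = 0.0159
Total = 0.0192. Share from d = 0.00160/0.0192 = 0.0835.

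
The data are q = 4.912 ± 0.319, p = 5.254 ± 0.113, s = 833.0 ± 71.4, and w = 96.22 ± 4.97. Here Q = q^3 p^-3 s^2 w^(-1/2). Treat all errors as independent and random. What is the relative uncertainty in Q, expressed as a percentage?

26.9%

Products/powers → add relative errors in quadrature, weighted by exponent:
  (3·δq/q)² = (3×0.0649)² = 0.0380;  (-3·δp/p)² = (-3×0.0215)² = 0.00416;  (2·δs/s)² = (2×0.0857)² = 0.0294;  (−½·δw/w)² = (-0.5×0.0517)² = 0.000667
δQ/Q = √(0.0722) = 0.269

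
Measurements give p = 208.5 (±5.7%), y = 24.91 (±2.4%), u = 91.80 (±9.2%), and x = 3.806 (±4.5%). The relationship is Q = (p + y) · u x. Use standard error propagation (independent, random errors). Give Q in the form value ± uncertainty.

81550 ± 9330

Let w = p + y = 233.4. δw = √(δp² + δy²) = √(141 + 0.357) = 11.9, so δw/w = 0.0510.
Q is then a monomial in w, u, x:
δQ/Q = √((δw/w)² + (1·δu/u)² + (1·δx/x)²) = √(0.00260 + 0.00846 + 0.00202) = 0.114
Q = 81550, so δQ = 0.114 × 81550 = 9330.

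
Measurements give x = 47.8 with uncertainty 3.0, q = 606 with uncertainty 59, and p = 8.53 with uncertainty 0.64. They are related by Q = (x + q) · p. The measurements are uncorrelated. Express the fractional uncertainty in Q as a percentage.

Let u = x + q = 654. δu = √(δx² + δq²) = √(9.00 + 3480) = 59.1, so δu/u = 0.0904.
Q is then a monomial in u, p:
δQ/Q = √((δu/u)² + (1·δp/p)²) = √(0.00816 + 0.00563) = 0.117

11.7%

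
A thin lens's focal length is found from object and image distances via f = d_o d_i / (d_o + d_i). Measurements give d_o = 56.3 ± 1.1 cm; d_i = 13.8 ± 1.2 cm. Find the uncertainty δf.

0.775 cm

∂f/∂d_o = (d_i/(d_o+d_i))² = 0.0388;  ∂f/∂d_i = (d_o/(d_o+d_i))² = 0.645
δf = √((∂f/∂d_o · δd_o)² + (∂f/∂d_i · δd_i)²) = √(0.00182 + 0.599) = 0.775 cm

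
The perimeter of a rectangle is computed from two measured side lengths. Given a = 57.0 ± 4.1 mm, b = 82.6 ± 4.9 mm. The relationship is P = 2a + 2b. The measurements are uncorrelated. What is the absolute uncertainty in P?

12.8 mm

Each term contributes (cᵢ δxᵢ)² to (δP)²:
  (2·δa)² = 67.2;  (2·δb)² = 96.0
δP = √(163) = 12.8 mm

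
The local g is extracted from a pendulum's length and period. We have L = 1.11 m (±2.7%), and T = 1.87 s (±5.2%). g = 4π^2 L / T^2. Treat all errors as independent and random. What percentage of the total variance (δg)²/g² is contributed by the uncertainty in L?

(δg/g)² = (1·δL/L)² + (-2·δT/T)²
  L term: (1×0.0270)² = 0.000729
  T term: (-2×0.0520)² = 0.0108
Total = 0.0115. Share from L = 0.000729/0.0115 = 0.0631.

6.31%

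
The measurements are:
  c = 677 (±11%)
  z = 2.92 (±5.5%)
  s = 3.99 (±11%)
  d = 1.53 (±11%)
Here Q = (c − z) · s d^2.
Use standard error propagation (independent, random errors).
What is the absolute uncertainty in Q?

1700

Let u = c − z = 674. δu = √(δc² + δz²) = √(5550 + 0.0258) = 74.5, so δu/u = 0.110.
Q is then a monomial in u, s, d:
δQ/Q = √((δu/u)² + (1·δs/s)² + (2·δd/d)²) = √(0.0122 + 0.0121 + 0.0484) = 0.270
Q = 6300, so δQ = 0.270 × 6300 = 1700.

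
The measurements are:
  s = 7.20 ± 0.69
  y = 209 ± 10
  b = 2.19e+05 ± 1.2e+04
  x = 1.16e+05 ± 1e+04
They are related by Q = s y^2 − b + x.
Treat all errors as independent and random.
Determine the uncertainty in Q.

45400

Let p = s·y^2 = 3.15e+05. δp/p = √((1·δs/s)² + (2·δy/y)²) = √(0.00918 + 0.00916) = 0.135, so δp = 42600.
Q = p − b + x: δQ = √(δp² + δb² + δx²) = √(1.81e+09 + 1.44e+08 + 1e+08) = 45400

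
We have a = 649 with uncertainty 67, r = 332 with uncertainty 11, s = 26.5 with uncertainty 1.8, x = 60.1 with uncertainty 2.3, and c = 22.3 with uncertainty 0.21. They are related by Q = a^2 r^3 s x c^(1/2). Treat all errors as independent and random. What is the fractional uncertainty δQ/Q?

0.242

Q is a product of powers, so relative uncertainties combine in quadrature:
  (2·δa/a)² = (2×0.103)² = 0.0426;  (3·δr/r)² = (3×0.0331)² = 0.00988;  (1·δs/s)² = (1×0.0679)² = 0.00461;  (1·δx/x)² = (1×0.0383)² = 0.00146;  (½·δc/c)² = (0.5×0.00942)² = 2.22e-05
δQ/Q = √(0.0586) = 0.242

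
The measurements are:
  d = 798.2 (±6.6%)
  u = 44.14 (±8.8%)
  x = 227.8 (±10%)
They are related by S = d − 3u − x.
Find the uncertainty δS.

58.6

Absolute uncertainties add in quadrature for a linear combination:
  (δd)² = 2780;  (3·δu)² = 136;  (δx)² = 519
δS = √(3430) = 58.6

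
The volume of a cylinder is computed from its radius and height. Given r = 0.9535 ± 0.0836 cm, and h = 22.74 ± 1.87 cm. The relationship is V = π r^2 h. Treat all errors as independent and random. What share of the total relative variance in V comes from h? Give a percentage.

(δV/V)² = (2·δr/r)² + (1·δh/h)²
  r term: (2×0.0877)² = 0.0307
  h term: (1×0.0822)² = 0.00676
Total = 0.0375. Share from h = 0.00676/0.0375 = 0.180.

18.0%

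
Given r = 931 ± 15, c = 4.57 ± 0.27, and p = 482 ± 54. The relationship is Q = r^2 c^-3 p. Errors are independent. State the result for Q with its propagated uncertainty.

(4.38 ± 0.929) × 10^6

For a monomial Q ∝ r^2, c^-3, p, fractional errors add in quadrature:
  (2·δr/r)² = (2×0.0161)² = 0.00104;  (-3·δc/c)² = (-3×0.0591)² = 0.0314;  (1·δp/p)² = (1×0.112)² = 0.0126
δQ/Q = √(0.0450) = 0.212
Q = 4.38e+06, so δQ = 0.212 × 4.38e+06 = 9.29e+05.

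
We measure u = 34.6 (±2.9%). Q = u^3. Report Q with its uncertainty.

41400 ± 3600

Q ∝ u^3, so δQ/Q = |3| · δu/u = 3 × 0.0290 = 0.0870.
Q = 41400, so δQ = 0.0870 × 41400 = 3600.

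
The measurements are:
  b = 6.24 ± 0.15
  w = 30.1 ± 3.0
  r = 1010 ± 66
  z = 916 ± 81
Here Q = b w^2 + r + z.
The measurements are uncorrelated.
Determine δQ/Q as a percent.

Let p = b·w^2 = 5650. δp/p = √((1·δb/b)² + (2·δw/w)²) = √(0.000578 + 0.0397) = 0.201, so δp = 1140.
Q = p + r + z: δQ = √(δp² + δr² + δz²) = √(1.29e+06 + 4360 + 6560) = 1140
Q = 7580, so δQ/Q = 1140/7580 = 0.150.

15.0%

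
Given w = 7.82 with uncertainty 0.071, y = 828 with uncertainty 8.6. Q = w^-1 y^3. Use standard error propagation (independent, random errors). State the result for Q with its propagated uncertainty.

(7.26 ± 0.236) × 10^7

Relative error in a monomial: (δQ/Q)² = Σ (nᵢ · δxᵢ/xᵢ)².
  (-1·δw/w)² = (-1×0.00908)² = 8.24e-05;  (3·δy/y)² = (3×0.0104)² = 0.000971
δQ/Q = √(0.00105) = 0.0325
Q = 7.26e+07, so δQ = 0.0325 × 7.26e+07 = 2.36e+06.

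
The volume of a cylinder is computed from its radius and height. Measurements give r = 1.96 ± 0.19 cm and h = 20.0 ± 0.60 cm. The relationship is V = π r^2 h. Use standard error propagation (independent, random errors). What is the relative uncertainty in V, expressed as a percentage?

19.6%

Each factor contributes (exponent × relative error)² to (δV/V)²:
  (2·δr/r)² = (2×0.0969)² = 0.0376;  (1·δh/h)² = (1×0.0300)² = 0.000900
δV/V = √(0.0385) = 0.196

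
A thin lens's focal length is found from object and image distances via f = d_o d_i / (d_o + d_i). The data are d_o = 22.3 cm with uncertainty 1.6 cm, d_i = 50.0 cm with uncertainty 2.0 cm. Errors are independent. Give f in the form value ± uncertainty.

∂f/∂d_o = (d_i/(d_o+d_i))² = 0.478;  ∂f/∂d_i = (d_o/(d_o+d_i))² = 0.0951
δf = √((∂f/∂d_o · δd_o)² + (∂f/∂d_i · δd_i)²) = √(0.586 + 0.0362) = 0.789 cm
f = 15.4 cm.

15.4 ± 0.789 cm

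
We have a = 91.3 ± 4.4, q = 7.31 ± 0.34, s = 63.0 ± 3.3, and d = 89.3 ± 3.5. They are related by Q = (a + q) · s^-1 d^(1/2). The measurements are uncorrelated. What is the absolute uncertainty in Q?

Let u = a + q = 98.6. δu = √(δa² + δq²) = √(19.4 + 0.116) = 4.41, so δu/u = 0.0448.
Q is then a monomial in u, s, d:
δQ/Q = √((δu/u)² + (-1·δs/s)² + (½·δd/d)²) = √(0.00200 + 0.00274 + 0.000384) = 0.0716
Q = 14.8, so δQ = 0.0716 × 14.8 = 1.06.

1.06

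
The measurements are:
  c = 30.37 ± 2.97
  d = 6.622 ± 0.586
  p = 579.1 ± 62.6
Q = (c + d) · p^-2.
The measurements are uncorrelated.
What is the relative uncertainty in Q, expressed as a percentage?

23.1%

Let u = c + d = 36.99. δu = √(δc² + δd²) = √(8.82 + 0.343) = 3.03, so δu/u = 0.0818.
Q is then a monomial in u, p:
δQ/Q = √((δu/u)² + (-2·δp/p)²) = √(0.00670 + 0.0467) = 0.231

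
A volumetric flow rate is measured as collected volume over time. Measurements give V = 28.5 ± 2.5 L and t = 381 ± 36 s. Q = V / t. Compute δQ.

0.00964 L/s

For a monomial Q ∝ V, t^-1, fractional errors add in quadrature:
  (1·δV/V)² = (1×0.0877)² = 0.00769;  (-1·δt/t)² = (-1×0.0945)² = 0.00893
δQ/Q = √(0.0166) = 0.129
Q = 0.0748 L/s, so δQ = 0.129 × 0.0748 = 0.00964 L/s.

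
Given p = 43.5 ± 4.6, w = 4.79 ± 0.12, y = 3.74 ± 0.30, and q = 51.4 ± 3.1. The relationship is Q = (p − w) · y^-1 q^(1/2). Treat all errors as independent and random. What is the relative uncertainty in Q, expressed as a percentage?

Let u = p − w = 38.7. δu = √(δp² + δw²) = √(21.2 + 0.0144) = 4.60, so δu/u = 0.119.
Q is then a monomial in u, y, q:
δQ/Q = √((δu/u)² + (-1·δy/y)² + (½·δq/q)²) = √(0.0141 + 0.00643 + 0.000909) = 0.147

14.7%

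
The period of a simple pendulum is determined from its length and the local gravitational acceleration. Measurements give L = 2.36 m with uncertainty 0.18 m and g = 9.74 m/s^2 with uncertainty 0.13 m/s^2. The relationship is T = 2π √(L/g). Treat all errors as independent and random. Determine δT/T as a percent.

3.87%

Each factor contributes (exponent × relative error)² to (δT/T)²:
  (½·δL/L)² = (0.5×0.0763)² = 0.00145;  (−½·δg/g)² = (-0.5×0.0133)² = 4.45e-05
δT/T = √(0.00150) = 0.0387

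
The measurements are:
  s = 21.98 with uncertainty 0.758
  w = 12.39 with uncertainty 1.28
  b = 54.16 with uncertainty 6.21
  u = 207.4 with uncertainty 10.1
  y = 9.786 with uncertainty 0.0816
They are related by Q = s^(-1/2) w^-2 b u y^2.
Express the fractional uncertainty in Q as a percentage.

24.2%

Q is a product of powers, so relative uncertainties combine in quadrature:
  (−½·δs/s)² = (-0.5×0.0345)² = 0.000297;  (-2·δw/w)² = (-2×0.103)² = 0.0427;  (1·δb/b)² = (1×0.115)² = 0.0131;  (1·δu/u)² = (1×0.0487)² = 0.00237;  (2·δy/y)² = (2×0.00834)² = 0.000278
δQ/Q = √(0.0588) = 0.242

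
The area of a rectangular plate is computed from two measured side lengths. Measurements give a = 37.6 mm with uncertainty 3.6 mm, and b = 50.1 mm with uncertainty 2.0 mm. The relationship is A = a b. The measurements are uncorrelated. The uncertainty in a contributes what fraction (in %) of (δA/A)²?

(δA/A)² = (1·δa/a)² + (1·δb/b)²
  a term: (1×0.0957)² = 0.00917
  b term: (1×0.0399)² = 0.00159
Total = 0.0108. Share from a = 0.00917/0.0108 = 0.852.

85.2%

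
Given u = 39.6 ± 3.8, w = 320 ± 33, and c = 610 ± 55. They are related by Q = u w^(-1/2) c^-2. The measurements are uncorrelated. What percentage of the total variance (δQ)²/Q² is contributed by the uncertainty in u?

20.7%

(δQ/Q)² = (1·δu/u)² + (−½·δw/w)² + (-2·δc/c)²
  u term: (1×0.0960)² = 0.00921
  w term: (-0.5×0.103)² = 0.00266
  c term: (-2×0.0902)² = 0.0325
Total = 0.0444. Share from u = 0.00921/0.0444 = 0.207.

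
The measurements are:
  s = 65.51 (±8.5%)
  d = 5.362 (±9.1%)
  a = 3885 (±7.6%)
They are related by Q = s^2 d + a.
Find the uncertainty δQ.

4450

Let p = s^2·d = 23010. δp/p = √((2·δs/s)² + (1·δd/d)²) = √(0.0289 + 0.00828) = 0.193, so δp = 4440.
Q = p + a: δQ = √(δp² + δa²) = √(1.97e+07 + 87200) = 4450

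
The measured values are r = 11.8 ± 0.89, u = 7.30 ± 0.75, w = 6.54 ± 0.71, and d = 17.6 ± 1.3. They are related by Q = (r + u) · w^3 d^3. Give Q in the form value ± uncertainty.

(2.91 ± 1.16) × 10^7

Let h = r + u = 19.1. δh = √(δr² + δu²) = √(0.792 + 0.562) = 1.16, so δh/h = 0.0609.
Q is then a monomial in h, w, d:
δQ/Q = √((δh/h)² + (3·δw/w)² + (3·δd/d)²) = √(0.00371 + 0.106 + 0.0491) = 0.399
Q = 2.91e+07, so δQ = 0.399 × 2.91e+07 = 1.16e+07.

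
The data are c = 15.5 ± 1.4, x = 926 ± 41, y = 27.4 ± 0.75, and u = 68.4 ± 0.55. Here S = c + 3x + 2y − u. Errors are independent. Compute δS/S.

Sums and differences: (δS)² = Σ (cᵢ δxᵢ)².
  (δc)² = 1.96;  (3·δx)² = 15100;  (2·δy)² = 2.25;  (δu)² = 0.303
δS = √(15100) = 123
S = 2780, so δS/S = 123/2780 = 0.0443.

0.0443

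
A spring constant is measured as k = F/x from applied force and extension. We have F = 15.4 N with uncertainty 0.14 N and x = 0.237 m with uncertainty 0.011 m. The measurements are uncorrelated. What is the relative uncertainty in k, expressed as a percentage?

4.73%

Each factor contributes (exponent × relative error)² to (δk/k)²:
  (1·δF/F)² = (1×0.00909)² = 8.26e-05;  (-1·δx/x)² = (-1×0.0464)² = 0.00215
δk/k = √(0.00224) = 0.0473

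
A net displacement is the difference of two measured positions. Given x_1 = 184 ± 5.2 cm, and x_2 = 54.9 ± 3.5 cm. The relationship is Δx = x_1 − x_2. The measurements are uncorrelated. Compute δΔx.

6.27 cm

Absolute uncertainties add in quadrature for a linear combination:
  (δx_1)² = 27.0;  (δx_2)² = 12.2
δΔx = √(39.3) = 6.27 cm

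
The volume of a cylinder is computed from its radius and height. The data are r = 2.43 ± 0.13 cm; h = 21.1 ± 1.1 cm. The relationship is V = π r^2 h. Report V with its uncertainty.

391 ± 46.6 cm^3

Relative error in a monomial: (δV/V)² = Σ (nᵢ · δxᵢ/xᵢ)².
  (2·δr/r)² = (2×0.0535)² = 0.0114;  (1·δh/h)² = (1×0.0521)² = 0.00272
δV/V = √(0.0142) = 0.119
V = 391 cm^3, so δV = 0.119 × 391 = 46.6 cm^3.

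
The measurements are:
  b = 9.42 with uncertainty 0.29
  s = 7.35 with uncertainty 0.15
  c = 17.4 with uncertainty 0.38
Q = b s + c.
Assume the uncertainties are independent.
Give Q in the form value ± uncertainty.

Let p = b·s = 69.2. δp/p = √((1·δb/b)² + (1·δs/s)²) = √(0.000948 + 0.000416) = 0.0369, so δp = 2.56.
Q = p + c: δQ = √(δp² + δc²) = √(6.54 + 0.144) = 2.59
Q = 86.6.

86.6 ± 2.59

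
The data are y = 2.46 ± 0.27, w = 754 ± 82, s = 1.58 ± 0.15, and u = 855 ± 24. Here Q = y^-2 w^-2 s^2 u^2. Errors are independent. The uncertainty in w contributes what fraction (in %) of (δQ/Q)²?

(δQ/Q)² = (-2·δy/y)² + (-2·δw/w)² + (2·δs/s)² + (2·δu/u)²
  y term: (-2×0.110)² = 0.0482
  w term: (-2×0.109)² = 0.0473
  s term: (2×0.0949)² = 0.0361
  u term: (2×0.0281)² = 0.00315
Total = 0.135. Share from w = 0.0473/0.135 = 0.351.

35.1%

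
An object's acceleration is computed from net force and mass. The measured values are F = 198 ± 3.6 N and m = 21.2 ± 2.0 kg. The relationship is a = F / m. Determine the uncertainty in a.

For a monomial a ∝ F, m^-1, fractional errors add in quadrature:
  (1·δF/F)² = (1×0.0182)² = 0.000331;  (-1·δm/m)² = (-1×0.0943)² = 0.00890
δa/a = √(0.00923) = 0.0961
a = 9.34 m/s^2, so δa = 0.0961 × 9.34 = 0.897 m/s^2.

0.897 m/s^2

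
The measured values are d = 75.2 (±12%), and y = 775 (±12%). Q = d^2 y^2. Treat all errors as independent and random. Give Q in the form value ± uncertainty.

Relative error in a monomial: (δQ/Q)² = Σ (nᵢ · δxᵢ/xᵢ)².
  (2·δd/d)² = (2×0.120)² = 0.0576;  (2·δy/y)² = (2×0.120)² = 0.0576
δQ/Q = √(0.115) = 0.339
Q = 3.4e+09, so δQ = 0.339 × 3.4e+09 = 1.15e+09.

(3.40 ± 1.15) × 10^9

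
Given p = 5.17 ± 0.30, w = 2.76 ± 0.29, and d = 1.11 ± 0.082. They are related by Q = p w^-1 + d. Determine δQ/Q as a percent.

Let h = p·w^-1 = 1.87. δh/h = √((1·δp/p)² + (-1·δw/w)²) = √(0.00337 + 0.0110) = 0.120, so δh = 0.225.
Q = h + d: δQ = √(δh² + δd²) = √(0.0506 + 0.00672) = 0.239
Q = 2.98, so δQ/Q = 0.239/2.98 = 0.0802.

8.02%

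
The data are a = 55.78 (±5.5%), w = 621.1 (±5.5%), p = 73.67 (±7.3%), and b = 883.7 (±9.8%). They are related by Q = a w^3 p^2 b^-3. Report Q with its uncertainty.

Q is a product of powers, so relative uncertainties combine in quadrature:
  (1·δa/a)² = (1×0.0550)² = 0.00303;  (3·δw/w)² = (3×0.0550)² = 0.0272;  (2·δp/p)² = (2×0.0730)² = 0.0213;  (-3·δb/b)² = (-3×0.0980)² = 0.0864
δQ/Q = √(0.138) = 0.371
Q = 105100, so δQ = 0.371 × 105100 = 39000.

105100 ± 39000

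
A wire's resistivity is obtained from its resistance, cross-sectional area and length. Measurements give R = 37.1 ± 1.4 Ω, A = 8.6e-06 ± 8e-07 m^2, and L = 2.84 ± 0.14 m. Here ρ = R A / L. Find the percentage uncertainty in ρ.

11.2%

Relative error in a monomial: (δρ/ρ)² = Σ (nᵢ · δxᵢ/xᵢ)².
  (1·δR/R)² = (1×0.0377)² = 0.00142;  (1·δA/A)² = (1×0.0930)² = 0.00865;  (-1·δL/L)² = (-1×0.0493)² = 0.00243
δρ/ρ = √(0.0125) = 0.112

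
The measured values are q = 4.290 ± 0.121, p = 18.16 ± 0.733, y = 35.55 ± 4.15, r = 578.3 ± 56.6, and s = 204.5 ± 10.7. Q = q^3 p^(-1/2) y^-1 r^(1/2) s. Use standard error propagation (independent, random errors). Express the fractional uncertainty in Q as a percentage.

Relative error in a monomial: (δQ/Q)² = Σ (nᵢ · δxᵢ/xᵢ)².
  (3·δq/q)² = (3×0.0282)² = 0.00716;  (−½·δp/p)² = (-0.5×0.0404)² = 0.000407;  (-1·δy/y)² = (-1×0.117)² = 0.0136;  (½·δr/r)² = (0.5×0.0979)² = 0.00239;  (1·δs/s)² = (1×0.0523)² = 0.00274
δQ/Q = √(0.0263) = 0.162

16.2%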